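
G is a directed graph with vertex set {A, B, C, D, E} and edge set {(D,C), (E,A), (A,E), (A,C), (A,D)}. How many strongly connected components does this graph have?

{A, E} are all mutually reachable — one SCC of size 2.
{B} is an SCC by itself.
{D} is an SCC by itself.
{C} is an SCC by itself.
That gives 4 strongly connected components.

4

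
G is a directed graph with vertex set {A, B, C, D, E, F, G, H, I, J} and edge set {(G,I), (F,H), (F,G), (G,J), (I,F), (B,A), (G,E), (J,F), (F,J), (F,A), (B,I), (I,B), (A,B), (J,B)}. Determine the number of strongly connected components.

{A, B, F, G, I, J} are all mutually reachable — one SCC of size 6.
{H} is an SCC by itself.
{C} is an SCC by itself.
{E} is an SCC by itself.
{D} is an SCC by itself.
That gives 5 strongly connected components.

5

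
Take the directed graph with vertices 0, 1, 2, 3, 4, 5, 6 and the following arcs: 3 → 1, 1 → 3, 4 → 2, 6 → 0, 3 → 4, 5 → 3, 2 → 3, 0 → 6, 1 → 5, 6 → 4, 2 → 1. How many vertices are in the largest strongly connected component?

{1, 2, 3, 4, 5} are all mutually reachable — one SCC of size 5.
{0, 6} are all mutually reachable — one SCC of size 2.
The largest has 5 vertices.

5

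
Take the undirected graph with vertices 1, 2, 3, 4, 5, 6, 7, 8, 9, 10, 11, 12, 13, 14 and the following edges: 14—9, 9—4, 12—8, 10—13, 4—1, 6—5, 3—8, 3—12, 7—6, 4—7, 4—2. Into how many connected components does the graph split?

11 is isolated — a component by itself.
Starting from 10 we can reach 10, 13. That is one component of size 2.
Starting from 3 we can reach 3, 8, 12. That is one component of size 3.
Starting from 1 we can reach 1, 2, 4, 5, 6, 7, 9, 14. That is one component of size 8.
Total: 4 components.

4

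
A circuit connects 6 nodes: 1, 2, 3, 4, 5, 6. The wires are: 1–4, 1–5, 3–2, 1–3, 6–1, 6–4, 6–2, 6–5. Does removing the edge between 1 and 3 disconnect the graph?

After removing 1–3, the path 1-6-2-3 still connects them, so the edge is not a bridge.

No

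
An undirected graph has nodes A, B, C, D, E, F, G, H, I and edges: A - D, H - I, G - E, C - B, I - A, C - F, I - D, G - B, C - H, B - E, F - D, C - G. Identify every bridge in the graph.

The edges on the cycle C-G-E-B-C are not bridges since each lies on that cycle.
Every edge lies on some cycle, so there are no bridges.

none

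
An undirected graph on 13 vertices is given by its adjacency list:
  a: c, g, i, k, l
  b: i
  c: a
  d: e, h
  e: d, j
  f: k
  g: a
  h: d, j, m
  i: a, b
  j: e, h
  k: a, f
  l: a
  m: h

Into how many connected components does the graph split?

Starting from d we can reach d, e, h, j, m. That is one component of size 5.
Starting from a we can reach a, b, c, f, g, i, k, l. That is one component of size 8.
Total: 2 components.

2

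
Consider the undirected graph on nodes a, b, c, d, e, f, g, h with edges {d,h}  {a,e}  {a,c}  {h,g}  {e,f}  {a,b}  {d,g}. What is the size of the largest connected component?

5

Starting from d we can reach d, g, h. That is one component of size 3.
Starting from a we can reach a, b, c, e, f. That is one component of size 5.
The largest has 5 vertices.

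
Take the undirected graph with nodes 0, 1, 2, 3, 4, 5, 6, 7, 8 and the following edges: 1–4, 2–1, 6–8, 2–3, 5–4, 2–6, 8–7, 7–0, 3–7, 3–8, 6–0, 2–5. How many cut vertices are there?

1

Removing 2 increases the component count from 1 to 2, so 2 is a cut vertex.
By contrast removing 4 leaves 1 component; it is not a cut vertex. No other vertex is a cut vertex either.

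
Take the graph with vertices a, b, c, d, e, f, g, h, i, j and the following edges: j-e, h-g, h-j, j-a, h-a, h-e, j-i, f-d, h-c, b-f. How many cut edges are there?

5

The edges on the cycle h-j-a-h are not bridges since each lies on that cycle.
But removing f-d disconnects f from d; removing i-j disconnects i from j; removing f-b disconnects f from b; removing h-c disconnects h from c — these are bridges.
In total 5 edges are bridges.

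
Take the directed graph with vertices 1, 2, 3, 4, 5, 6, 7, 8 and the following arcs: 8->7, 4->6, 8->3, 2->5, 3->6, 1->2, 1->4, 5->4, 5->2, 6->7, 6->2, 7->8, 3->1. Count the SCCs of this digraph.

{1, 2, 3, 4, 5, 6, 7, 8} are all mutually reachable — one SCC of size 8.
That gives 1 strongly connected component.

1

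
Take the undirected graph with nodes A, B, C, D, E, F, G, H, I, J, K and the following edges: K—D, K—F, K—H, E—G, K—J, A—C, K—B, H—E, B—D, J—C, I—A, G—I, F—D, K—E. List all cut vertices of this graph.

K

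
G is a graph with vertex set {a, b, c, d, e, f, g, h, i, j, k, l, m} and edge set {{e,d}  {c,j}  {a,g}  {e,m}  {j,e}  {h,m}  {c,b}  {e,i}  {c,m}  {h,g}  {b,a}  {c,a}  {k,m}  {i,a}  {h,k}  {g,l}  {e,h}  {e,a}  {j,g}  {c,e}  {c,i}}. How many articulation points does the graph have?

2

Removing e increases the component count from 2 to 3, so e is a cut vertex.
Removing g increases the component count from 2 to 3, so g is a cut vertex.
By contrast removing a leaves 2 components; it is not a cut vertex. No other vertex is a cut vertex either.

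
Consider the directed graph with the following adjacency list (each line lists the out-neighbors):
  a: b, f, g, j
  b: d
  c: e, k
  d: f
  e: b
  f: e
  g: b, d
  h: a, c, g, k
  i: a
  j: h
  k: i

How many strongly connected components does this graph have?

3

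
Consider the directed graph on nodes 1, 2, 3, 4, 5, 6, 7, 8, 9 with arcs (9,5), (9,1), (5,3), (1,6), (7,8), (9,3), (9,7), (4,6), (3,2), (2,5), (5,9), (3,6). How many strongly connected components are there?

6

{2, 3, 5, 9} are all mutually reachable — one SCC of size 4.
{4} is an SCC by itself.
{1} is an SCC by itself.
{6} is an SCC by itself.
{8} is an SCC by itself.
(and 1 more singleton SCC)
That gives 6 strongly connected components.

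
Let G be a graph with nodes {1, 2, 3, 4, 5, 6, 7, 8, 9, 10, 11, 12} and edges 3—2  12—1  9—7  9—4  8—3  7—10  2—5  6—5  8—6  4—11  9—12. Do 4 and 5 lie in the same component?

No

The component containing 4 is {1, 4, 7, 9, 10, 11, 12}, and 5 is not in it.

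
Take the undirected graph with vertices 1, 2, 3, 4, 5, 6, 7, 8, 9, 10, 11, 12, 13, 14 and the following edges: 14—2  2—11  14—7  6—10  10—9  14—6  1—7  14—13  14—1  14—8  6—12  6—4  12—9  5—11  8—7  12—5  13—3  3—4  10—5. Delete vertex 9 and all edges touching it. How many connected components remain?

With 9 gone, the remaining components are: {1, 2, 3, 4, 5, 6, 7, 8, 10, 11, 12, 13, 14}.
That is 1 component.

1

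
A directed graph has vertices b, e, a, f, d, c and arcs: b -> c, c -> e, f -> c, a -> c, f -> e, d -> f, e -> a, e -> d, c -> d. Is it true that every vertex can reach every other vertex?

There is no directed path from f to b, so the graph is not strongly connected.

No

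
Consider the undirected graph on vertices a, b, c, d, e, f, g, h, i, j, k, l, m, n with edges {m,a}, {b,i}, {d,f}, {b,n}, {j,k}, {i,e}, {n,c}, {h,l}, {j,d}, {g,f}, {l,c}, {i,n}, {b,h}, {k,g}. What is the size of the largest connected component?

Starting from a we can reach a, m. That is one component of size 2.
Starting from d we can reach d, f, g, j, k. That is one component of size 5.
Starting from b we can reach b, c, e, h, i, l, n. That is one component of size 7.
The largest has 7 vertices.

7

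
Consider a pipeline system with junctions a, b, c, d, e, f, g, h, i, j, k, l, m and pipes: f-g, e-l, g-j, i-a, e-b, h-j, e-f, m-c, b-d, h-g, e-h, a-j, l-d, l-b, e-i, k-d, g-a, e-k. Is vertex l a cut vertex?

Deleting l leaves 2 components (was 2), so l is not a cut vertex.

No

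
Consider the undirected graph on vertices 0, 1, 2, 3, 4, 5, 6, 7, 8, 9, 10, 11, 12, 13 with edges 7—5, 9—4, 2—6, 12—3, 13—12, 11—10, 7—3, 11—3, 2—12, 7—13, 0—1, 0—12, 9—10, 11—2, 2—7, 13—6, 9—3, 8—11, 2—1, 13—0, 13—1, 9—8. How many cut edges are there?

2

The edges on the cycle 2-7-13-0-1-2 are not bridges since each lies on that cycle.
But removing 7—5 disconnects 7 from 5; removing 9—4 disconnects 9 from 4 — these are bridges.
That makes 2 bridges.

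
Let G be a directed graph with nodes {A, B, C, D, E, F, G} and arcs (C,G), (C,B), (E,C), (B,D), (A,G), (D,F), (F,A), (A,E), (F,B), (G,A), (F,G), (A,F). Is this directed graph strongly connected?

Yes

From G we can reach every vertex (A, B, C, D, E, F, G), and every vertex can reach G (A, B, C, D, E, F, G). So the whole graph is one strongly connected component.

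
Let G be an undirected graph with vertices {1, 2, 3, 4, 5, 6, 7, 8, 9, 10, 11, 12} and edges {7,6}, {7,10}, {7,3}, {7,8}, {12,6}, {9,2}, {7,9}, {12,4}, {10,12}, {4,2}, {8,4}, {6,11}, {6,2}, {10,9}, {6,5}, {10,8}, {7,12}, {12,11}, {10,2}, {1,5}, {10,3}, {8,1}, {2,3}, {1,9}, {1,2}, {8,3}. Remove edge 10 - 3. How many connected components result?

10 and 3 are still connected via 10-7-3, so the component count stays at 1.

1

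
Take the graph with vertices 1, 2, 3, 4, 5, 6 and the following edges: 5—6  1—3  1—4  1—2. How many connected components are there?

2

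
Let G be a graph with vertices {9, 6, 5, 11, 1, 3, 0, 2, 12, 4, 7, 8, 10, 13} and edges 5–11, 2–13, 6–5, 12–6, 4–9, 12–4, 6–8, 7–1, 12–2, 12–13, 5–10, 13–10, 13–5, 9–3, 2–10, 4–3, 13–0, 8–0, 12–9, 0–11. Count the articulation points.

Removing 12 increases the component count from 2 to 3, so 12 is a cut vertex.
By contrast removing 1 leaves 2 components; it is not a cut vertex. No other vertex is a cut vertex either.

1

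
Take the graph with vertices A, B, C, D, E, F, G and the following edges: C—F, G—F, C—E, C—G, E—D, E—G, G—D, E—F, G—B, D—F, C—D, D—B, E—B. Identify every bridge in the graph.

The edges on the cycle C-E-B-G-C are not bridges since each lies on that cycle.
Every edge lies on some cycle, so there are no bridges.

none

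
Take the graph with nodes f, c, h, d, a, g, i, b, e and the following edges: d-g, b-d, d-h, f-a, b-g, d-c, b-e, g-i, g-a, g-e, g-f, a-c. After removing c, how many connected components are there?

With c gone, the remaining components are: {a, b, d, e, f, g, h, i}.
That is 1 component.

1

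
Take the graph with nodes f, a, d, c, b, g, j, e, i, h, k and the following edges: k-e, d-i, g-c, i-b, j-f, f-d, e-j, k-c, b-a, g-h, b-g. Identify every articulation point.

b, g

Removing b increases the component count from 1 to 2, so b is a cut vertex.
Removing g increases the component count from 1 to 2, so g is a cut vertex.
By contrast removing d leaves 1 component; it is not a cut vertex. No other vertex is a cut vertex either.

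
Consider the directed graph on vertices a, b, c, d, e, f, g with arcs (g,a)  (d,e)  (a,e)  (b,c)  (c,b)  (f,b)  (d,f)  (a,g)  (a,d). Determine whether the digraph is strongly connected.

No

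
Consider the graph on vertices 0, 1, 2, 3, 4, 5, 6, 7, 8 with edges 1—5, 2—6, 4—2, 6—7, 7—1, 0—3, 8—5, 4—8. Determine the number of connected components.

2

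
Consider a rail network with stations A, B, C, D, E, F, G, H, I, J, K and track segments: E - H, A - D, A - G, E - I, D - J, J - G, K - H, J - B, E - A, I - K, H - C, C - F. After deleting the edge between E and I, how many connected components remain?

1

E and I are still connected via E-H-K-I, so the component count stays at 1.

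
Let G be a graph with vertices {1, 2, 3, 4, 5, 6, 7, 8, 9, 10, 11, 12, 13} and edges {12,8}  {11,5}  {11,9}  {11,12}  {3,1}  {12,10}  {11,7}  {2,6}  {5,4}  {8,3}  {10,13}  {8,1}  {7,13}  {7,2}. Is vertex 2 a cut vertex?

Yes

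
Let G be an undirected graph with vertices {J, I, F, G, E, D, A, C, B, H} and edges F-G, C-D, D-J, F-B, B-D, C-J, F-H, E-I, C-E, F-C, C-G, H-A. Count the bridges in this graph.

The edges on the cycle C-D-J-C are not bridges since each lies on that cycle.
But removing H-A disconnects H from A; removing F-H disconnects F from H; removing C-E disconnects C from E; removing I-E disconnects I from E — these are bridges.
That makes 4 bridges.

4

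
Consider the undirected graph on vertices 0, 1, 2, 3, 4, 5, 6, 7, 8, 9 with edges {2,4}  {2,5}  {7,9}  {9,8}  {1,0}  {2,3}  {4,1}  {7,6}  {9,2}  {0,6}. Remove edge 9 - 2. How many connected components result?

9 and 2 are still connected via 9-7-6-0-1-4-2, so the component count stays at 1.

1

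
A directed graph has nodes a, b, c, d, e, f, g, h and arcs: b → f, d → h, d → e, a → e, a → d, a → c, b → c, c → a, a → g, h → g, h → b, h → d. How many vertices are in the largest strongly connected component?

{a, b, c, d, h} are all mutually reachable — one SCC of size 5.
{g} is an SCC by itself.
{f} is an SCC by itself.
{e} is an SCC by itself.
The largest has 5 vertices.

5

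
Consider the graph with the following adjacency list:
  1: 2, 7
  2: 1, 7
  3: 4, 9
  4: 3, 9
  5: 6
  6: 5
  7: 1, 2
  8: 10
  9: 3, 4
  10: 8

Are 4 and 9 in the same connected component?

Yes

From 4 we can reach 3, 4, 9, which includes 9.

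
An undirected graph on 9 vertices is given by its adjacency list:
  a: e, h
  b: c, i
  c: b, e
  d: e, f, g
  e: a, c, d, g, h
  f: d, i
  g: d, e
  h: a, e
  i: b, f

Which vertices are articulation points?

e

Removing e increases the component count from 1 to 2, so e is a cut vertex.
By contrast removing d leaves 1 component; it is not a cut vertex. No other vertex is a cut vertex either.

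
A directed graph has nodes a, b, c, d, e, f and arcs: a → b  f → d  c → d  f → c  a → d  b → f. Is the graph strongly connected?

There is no directed path from b to a, so the graph is not strongly connected.

No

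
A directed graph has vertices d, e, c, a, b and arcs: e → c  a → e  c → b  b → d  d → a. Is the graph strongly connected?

From d we can reach every vertex (a, b, c, d, e), and every vertex can reach d (a, b, c, d, e). So the whole graph is one strongly connected component.

Yes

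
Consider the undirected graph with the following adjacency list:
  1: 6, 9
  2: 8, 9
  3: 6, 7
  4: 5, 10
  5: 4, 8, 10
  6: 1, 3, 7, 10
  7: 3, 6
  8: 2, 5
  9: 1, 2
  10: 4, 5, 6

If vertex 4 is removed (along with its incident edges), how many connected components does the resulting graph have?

1

With 4 gone, the remaining components are: {1, 2, 3, 5, 6, 7, 8, 9, 10}.
That is 1 component.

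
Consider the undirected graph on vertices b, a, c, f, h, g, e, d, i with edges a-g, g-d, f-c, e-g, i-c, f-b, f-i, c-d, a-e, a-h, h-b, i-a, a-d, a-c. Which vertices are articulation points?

none

Removing i, for instance, still leaves 1 component. No single vertex removal increases the component count — the graph has no articulation points.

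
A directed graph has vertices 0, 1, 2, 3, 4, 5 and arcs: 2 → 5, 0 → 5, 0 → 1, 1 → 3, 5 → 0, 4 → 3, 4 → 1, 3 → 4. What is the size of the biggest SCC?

3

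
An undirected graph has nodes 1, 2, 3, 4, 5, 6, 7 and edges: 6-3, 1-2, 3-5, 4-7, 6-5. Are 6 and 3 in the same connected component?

Yes

From 6 we can reach 3, 5, 6, which includes 3.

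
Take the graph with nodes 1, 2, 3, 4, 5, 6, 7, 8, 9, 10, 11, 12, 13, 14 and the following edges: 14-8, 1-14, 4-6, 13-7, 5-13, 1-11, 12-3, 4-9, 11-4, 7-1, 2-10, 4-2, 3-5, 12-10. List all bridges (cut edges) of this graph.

1-14, 14-8, 4-6, 4-9

The edges on the cycle 12-3-5-13-7-1-11-4-2-10-12 are not bridges since each lies on that cycle.
But removing 6-4 disconnects 6 from 4; removing 14-8 disconnects 14 from 8; removing 9-4 disconnects 9 from 4; removing 14-1 disconnects 14 from 1 — these are bridges.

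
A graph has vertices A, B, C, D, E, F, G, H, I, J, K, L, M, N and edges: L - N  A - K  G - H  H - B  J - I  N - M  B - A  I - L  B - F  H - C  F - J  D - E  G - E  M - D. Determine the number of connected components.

Starting from A we can reach A, B, C, D, E, F, G, H, I, J, K, L, M, N. That is one component of size 14.
Total: 1 component.

1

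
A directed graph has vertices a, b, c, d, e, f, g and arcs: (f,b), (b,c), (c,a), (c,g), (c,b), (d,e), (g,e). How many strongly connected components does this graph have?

{b, c} are all mutually reachable — one SCC of size 2.
{f} is an SCC by itself.
{a} is an SCC by itself.
{e} is an SCC by itself.
{d} is an SCC by itself.
(and 1 more singleton SCC)
That gives 6 strongly connected components.

6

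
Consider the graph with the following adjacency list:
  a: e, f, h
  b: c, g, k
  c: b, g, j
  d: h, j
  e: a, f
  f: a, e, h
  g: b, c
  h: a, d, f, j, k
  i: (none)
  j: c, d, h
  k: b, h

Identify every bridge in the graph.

The edges on the cycle h-d-j-h are not bridges since each lies on that cycle.
Every edge lies on some cycle, so there are no bridges.

none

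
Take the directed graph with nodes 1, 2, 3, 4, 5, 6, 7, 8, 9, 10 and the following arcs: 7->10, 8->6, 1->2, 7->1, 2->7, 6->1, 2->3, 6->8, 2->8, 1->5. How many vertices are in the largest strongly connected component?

5

{1, 2, 6, 7, 8} are all mutually reachable — one SCC of size 5.
{3} is an SCC by itself.
{4} is an SCC by itself.
{9} is an SCC by itself.
{5} is an SCC by itself.
(and 1 more singleton SCC)
The largest has 5 vertices.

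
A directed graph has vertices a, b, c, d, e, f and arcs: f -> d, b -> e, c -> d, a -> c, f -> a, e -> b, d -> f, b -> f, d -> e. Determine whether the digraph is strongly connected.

Yes

From c we can reach every vertex (a, b, c, d, e, f), and every vertex can reach c (a, b, c, d, e, f). So the whole graph is one strongly connected component.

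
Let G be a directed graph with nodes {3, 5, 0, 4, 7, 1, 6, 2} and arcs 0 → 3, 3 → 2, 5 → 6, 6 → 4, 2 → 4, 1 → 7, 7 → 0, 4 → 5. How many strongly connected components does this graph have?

6

{4, 5, 6} are all mutually reachable — one SCC of size 3.
{1} is an SCC by itself.
{3} is an SCC by itself.
{2} is an SCC by itself.
{0} is an SCC by itself.
(and 1 more singleton SCC)
That gives 6 strongly connected components.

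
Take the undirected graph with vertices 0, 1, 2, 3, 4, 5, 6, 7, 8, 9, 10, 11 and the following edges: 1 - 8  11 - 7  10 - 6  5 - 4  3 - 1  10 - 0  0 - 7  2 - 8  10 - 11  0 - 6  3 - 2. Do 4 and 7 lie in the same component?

No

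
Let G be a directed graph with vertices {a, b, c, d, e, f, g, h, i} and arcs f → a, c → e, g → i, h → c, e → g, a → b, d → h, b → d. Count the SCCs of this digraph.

{d} is an SCC by itself.
{h} is an SCC by itself.
{i} is an SCC by itself.
{a} is an SCC by itself.
{g} is an SCC by itself.
(and 4 more singleton SCCs)
That gives 9 strongly connected components.

9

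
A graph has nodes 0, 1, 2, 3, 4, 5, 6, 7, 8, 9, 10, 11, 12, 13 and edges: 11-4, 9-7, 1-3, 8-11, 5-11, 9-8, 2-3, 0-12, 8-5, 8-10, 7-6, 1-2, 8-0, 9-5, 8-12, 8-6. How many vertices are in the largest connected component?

10

13 is isolated — a component by itself.
Starting from 1 we can reach 1, 2, 3. That is one component of size 3.
Starting from 0 we can reach 0, 4, 5, 6, 7, 8, 9, 10, 11, 12. That is one component of size 10.
The largest has 10 vertices.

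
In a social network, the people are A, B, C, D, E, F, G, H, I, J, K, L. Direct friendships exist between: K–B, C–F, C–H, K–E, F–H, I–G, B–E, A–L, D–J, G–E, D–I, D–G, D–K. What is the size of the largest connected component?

7

Starting from A we can reach A, L. That is one component of size 2.
Starting from C we can reach C, F, H. That is one component of size 3.
Starting from B we can reach B, D, E, G, I, J, K. That is one component of size 7.
The largest has 7 vertices.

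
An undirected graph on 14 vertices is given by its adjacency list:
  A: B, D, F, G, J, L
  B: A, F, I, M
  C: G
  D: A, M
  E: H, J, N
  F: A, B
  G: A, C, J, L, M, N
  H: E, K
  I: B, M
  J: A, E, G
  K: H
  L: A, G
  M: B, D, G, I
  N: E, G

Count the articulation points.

3

Removing E increases the component count from 1 to 2, so E is a cut vertex.
Removing G increases the component count from 1 to 2, so G is a cut vertex.
Removing H increases the component count from 1 to 2, so H is a cut vertex.
By contrast removing F leaves 1 component; it is not a cut vertex. No other vertex is a cut vertex either.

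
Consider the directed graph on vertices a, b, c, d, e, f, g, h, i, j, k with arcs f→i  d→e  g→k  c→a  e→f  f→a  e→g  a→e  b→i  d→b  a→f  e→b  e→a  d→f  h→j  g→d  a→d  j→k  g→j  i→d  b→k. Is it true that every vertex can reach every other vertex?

No

There is no directed path from c to h, so the graph is not strongly connected.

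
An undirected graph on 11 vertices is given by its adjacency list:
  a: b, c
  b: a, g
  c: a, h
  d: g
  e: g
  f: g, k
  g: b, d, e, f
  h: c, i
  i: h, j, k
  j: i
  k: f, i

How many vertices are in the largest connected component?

Starting from a we can reach a, b, c, d, e, f, g, h, i, j, k. That is one component of size 11.
The largest has 11 vertices.

11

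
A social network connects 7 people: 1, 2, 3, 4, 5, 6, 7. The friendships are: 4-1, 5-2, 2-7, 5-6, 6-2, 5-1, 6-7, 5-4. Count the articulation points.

Removing 5 increases the component count from 2 to 3, so 5 is a cut vertex.
By contrast removing 6 leaves 2 components; it is not a cut vertex. No other vertex is a cut vertex either.

1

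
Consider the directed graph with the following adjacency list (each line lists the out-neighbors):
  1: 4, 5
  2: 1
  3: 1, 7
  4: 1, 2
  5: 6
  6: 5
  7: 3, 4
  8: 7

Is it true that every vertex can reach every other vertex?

There is no directed path from 1 to 8, so the graph is not strongly connected.

No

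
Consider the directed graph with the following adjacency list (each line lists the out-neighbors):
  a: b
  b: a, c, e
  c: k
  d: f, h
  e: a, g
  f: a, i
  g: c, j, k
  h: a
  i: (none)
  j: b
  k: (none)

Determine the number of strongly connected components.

{a, b, e, g, j} are all mutually reachable — one SCC of size 5.
{d} is an SCC by itself.
{f} is an SCC by itself.
{c} is an SCC by itself.
{h} is an SCC by itself.
(and 2 more singleton SCCs)
That gives 7 strongly connected components.

7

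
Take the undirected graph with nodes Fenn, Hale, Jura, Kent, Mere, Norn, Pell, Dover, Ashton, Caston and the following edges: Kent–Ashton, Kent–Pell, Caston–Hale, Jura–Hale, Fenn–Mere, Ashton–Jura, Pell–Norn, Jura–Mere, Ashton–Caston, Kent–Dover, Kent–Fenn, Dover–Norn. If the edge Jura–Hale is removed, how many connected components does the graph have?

Jura and Hale are still connected via Jura-Ashton-Caston-Hale, so the component count stays at 1.

1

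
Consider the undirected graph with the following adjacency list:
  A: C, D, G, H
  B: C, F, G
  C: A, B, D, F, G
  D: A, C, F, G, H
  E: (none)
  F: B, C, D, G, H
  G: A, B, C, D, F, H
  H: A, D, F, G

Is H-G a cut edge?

After removing H-G, the path H-A-G still connects them, so the edge is not a bridge.

No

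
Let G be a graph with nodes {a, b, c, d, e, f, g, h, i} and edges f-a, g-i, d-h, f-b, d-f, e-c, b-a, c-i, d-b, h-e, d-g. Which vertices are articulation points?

d

Removing d increases the component count from 1 to 2, so d is a cut vertex.
By contrast removing h leaves 1 component; it is not a cut vertex. No other vertex is a cut vertex either.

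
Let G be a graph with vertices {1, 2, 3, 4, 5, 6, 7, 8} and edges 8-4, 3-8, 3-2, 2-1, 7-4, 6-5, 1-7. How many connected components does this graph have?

Starting from 5 we can reach 5, 6. That is one component of size 2.
Starting from 1 we can reach 1, 2, 3, 4, 7, 8. That is one component of size 6.
Total: 2 components.

2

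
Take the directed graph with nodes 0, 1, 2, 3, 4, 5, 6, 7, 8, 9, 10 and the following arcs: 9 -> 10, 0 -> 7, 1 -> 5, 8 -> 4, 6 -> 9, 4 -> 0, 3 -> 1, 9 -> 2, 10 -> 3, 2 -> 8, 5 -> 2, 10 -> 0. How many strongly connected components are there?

{5} is an SCC by itself.
{10} is an SCC by itself.
{2} is an SCC by itself.
{0} is an SCC by itself.
{6} is an SCC by itself.
(and 6 more singleton SCCs)
That gives 11 strongly connected components.

11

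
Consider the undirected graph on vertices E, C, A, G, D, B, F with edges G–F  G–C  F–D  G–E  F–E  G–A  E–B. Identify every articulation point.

Removing E increases the component count from 1 to 2, so E is a cut vertex.
Removing F increases the component count from 1 to 2, so F is a cut vertex.
Removing G increases the component count from 1 to 3, so G is a cut vertex.
By contrast removing C leaves 1 component; it is not a cut vertex. No other vertex is a cut vertex either.

E, F, G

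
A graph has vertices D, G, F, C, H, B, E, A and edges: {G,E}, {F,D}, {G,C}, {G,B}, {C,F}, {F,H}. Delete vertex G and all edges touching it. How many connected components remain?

4

With G gone, the remaining components are: {A}; {B}; {E}; {C, D, F, H}.
That is 4 components.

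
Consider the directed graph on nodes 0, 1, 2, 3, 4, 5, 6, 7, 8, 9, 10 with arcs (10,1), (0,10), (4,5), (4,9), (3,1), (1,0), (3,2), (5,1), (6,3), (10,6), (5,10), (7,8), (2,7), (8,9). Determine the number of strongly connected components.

{0, 1, 3, 6, 10} are all mutually reachable — one SCC of size 5.
{2} is an SCC by itself.
{5} is an SCC by itself.
{8} is an SCC by itself.
{7} is an SCC by itself.
(and 2 more singleton SCCs)
That gives 7 strongly connected components.

7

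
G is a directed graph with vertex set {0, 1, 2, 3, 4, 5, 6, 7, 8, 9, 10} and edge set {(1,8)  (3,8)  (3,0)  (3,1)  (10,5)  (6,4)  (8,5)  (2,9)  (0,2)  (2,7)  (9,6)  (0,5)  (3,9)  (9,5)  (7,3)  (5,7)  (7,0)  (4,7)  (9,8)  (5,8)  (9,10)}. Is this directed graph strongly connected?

From 10 we can reach every vertex (0, 1, 2, 3, 4, 5, 6, 7, 8, 9, 10), and every vertex can reach 10 (0, 1, 2, 3, 4, 5, 6, 7, 8, 9, 10). So the whole graph is one strongly connected component.

Yes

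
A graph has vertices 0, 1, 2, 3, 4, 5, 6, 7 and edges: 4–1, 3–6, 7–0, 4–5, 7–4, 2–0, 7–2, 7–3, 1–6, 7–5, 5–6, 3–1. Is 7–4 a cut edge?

After removing 7–4, the path 7-5-4 still connects them, so the edge is not a bridge.

No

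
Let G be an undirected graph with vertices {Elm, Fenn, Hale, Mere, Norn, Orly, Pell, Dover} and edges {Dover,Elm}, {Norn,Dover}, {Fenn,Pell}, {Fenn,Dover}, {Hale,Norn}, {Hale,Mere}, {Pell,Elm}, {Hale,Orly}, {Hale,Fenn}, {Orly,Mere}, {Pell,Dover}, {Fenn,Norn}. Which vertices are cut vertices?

Removing Hale increases the component count from 1 to 2, so Hale is a cut vertex.
By contrast removing Dover leaves 1 component; it is not a cut vertex. No other vertex is a cut vertex either.

Hale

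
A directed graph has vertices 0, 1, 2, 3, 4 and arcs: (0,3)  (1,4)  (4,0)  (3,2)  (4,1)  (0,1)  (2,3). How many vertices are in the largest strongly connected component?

{0, 1, 4} are all mutually reachable — one SCC of size 3.
{2, 3} are all mutually reachable — one SCC of size 2.
The largest has 3 vertices.

3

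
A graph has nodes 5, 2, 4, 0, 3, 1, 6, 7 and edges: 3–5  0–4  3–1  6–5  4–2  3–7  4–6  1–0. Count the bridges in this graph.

2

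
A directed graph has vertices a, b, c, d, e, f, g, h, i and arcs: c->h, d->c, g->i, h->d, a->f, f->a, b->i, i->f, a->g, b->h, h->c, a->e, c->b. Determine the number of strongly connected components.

3

{b, c, d, h} are all mutually reachable — one SCC of size 4.
{a, f, g, i} are all mutually reachable — one SCC of size 4.
{e} is an SCC by itself.
That gives 3 strongly connected components.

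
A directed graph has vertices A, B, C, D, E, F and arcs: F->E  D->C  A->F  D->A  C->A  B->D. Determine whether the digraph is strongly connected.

There is no directed path from F to B, so the graph is not strongly connected.

No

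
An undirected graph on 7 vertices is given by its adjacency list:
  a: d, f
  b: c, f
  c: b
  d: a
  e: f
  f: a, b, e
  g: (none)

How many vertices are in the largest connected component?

6

g is isolated — a component by itself.
Starting from a we can reach a, b, c, d, e, f. That is one component of size 6.
The largest has 6 vertices.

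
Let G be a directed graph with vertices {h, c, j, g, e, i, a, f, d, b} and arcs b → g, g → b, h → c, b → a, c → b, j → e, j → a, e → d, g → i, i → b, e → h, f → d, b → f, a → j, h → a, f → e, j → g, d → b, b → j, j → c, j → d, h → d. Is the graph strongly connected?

Yes

From f we can reach every vertex (a, b, c, d, e, f, g, h, i, j), and every vertex can reach f (a, b, c, d, e, f, g, h, i, j). So the whole graph is one strongly connected component.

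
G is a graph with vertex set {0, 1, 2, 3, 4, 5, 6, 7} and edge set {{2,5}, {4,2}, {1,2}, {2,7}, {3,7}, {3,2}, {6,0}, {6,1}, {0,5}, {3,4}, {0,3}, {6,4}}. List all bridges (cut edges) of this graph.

none

The edges on the cycle 3-4-2-7-3 are not bridges since each lies on that cycle.
Every edge lies on some cycle, so there are no bridges.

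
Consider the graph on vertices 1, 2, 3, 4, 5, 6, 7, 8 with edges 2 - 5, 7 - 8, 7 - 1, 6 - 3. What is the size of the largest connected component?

3

4 is isolated — a component by itself.
Starting from 3 we can reach 3, 6. That is one component of size 2.
Starting from 2 we can reach 2, 5. That is one component of size 2.
Starting from 1 we can reach 1, 7, 8. That is one component of size 3.
The largest has 3 vertices.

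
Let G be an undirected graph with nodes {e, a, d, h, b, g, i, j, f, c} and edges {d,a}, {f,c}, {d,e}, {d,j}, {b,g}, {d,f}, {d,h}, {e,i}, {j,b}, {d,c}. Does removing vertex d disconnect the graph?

Deleting d raises the number of components from 1 to 5, so d is a cut vertex.

Yes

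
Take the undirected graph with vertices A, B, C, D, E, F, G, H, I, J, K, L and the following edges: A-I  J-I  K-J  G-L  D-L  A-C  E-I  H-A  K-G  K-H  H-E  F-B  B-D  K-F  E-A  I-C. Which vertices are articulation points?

Removing K increases the component count from 1 to 2, so K is a cut vertex.
By contrast removing B leaves 1 component; it is not a cut vertex. No other vertex is a cut vertex either.

K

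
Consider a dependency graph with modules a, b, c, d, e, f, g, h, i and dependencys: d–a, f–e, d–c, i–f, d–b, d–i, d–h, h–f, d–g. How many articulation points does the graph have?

Removing d increases the component count from 1 to 5, so d is a cut vertex.
Removing f increases the component count from 1 to 2, so f is a cut vertex.
By contrast removing h leaves 1 component; it is not a cut vertex. No other vertex is a cut vertex either.

2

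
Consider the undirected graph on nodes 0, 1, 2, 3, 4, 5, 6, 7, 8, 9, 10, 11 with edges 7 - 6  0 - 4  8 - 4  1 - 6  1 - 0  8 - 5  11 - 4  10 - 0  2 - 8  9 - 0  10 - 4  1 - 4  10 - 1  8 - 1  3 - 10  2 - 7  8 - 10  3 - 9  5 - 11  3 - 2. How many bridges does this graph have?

The edges on the cycle 3-2-8-1-0-10-3 are not bridges since each lies on that cycle.
Every edge lies on some cycle, so there are no bridges.

0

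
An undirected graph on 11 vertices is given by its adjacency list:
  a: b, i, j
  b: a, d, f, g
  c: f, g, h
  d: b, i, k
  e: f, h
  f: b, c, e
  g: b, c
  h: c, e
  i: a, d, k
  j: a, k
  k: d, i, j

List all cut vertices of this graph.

Removing b increases the component count from 1 to 2, so b is a cut vertex.
By contrast removing c leaves 1 component; it is not a cut vertex. No other vertex is a cut vertex either.

b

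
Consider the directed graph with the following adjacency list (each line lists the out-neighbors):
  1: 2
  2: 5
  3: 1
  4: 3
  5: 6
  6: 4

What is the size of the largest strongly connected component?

6

{1, 2, 3, 4, 5, 6} are all mutually reachable — one SCC of size 6.
The largest has 6 vertices.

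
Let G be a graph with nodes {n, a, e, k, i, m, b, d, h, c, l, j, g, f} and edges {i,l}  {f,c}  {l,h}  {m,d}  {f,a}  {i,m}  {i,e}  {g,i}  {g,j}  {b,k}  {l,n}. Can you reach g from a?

The component containing a is {a, c, f}, and g is not in it.

No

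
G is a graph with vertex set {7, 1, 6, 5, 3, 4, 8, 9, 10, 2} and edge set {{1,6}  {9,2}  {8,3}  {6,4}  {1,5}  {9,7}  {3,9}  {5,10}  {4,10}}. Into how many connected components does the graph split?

2

Starting from 1 we can reach 1, 4, 5, 6, 10. That is one component of size 5.
Starting from 2 we can reach 2, 3, 7, 8, 9. That is one component of size 5.
Total: 2 components.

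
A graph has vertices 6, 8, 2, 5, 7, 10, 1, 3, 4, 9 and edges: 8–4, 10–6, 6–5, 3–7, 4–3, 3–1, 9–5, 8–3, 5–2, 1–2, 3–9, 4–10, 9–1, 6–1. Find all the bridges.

The edges on the cycle 4-3-9-5-6-10-4 are not bridges since each lies on that cycle.
But removing 3–7 disconnects 3 from 7 — this is a bridge.

3-7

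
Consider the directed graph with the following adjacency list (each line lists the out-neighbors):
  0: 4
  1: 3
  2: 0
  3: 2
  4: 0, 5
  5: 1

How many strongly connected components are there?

{0, 1, 2, 3, 4, 5} are all mutually reachable — one SCC of size 6.
That gives 1 strongly connected component.

1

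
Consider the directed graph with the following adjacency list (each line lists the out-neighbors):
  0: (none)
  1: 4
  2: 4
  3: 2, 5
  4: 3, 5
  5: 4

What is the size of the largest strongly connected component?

4

{2, 3, 4, 5} are all mutually reachable — one SCC of size 4.
{0} is an SCC by itself.
{1} is an SCC by itself.
The largest has 4 vertices.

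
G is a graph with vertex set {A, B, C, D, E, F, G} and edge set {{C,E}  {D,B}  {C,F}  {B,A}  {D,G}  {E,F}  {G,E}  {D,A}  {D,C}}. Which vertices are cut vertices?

Removing D increases the component count from 1 to 2, so D is a cut vertex.
By contrast removing G leaves 1 component; it is not a cut vertex. No other vertex is a cut vertex either.

D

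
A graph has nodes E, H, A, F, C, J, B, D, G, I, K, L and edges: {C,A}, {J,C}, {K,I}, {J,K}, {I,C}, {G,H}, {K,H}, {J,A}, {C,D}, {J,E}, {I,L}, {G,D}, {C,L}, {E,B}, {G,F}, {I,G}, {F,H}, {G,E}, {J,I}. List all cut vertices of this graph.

Removing E increases the component count from 1 to 2, so E is a cut vertex.
By contrast removing B leaves 1 component; it is not a cut vertex. No other vertex is a cut vertex either.

E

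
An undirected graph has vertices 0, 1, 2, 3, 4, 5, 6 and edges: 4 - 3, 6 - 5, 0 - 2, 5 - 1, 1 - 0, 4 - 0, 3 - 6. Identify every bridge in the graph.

0-2

The edges on the cycle 4-3-6-5-1-0-4 are not bridges since each lies on that cycle.
But removing 0 - 2 disconnects 0 from 2 — this is a bridge.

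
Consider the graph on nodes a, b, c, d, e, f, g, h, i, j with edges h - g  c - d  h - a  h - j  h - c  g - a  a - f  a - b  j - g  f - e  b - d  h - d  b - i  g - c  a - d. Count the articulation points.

3

Removing a increases the component count from 1 to 2, so a is a cut vertex.
Removing b increases the component count from 1 to 2, so b is a cut vertex.
Removing f increases the component count from 1 to 2, so f is a cut vertex.
By contrast removing d leaves 1 component; it is not a cut vertex. No other vertex is a cut vertex either.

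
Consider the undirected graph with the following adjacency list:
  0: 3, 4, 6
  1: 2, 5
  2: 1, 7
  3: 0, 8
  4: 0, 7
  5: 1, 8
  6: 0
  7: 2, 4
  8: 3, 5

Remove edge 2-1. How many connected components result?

1

2 and 1 are still connected via 2-7-4-0-3-8-5-1, so the component count stays at 1.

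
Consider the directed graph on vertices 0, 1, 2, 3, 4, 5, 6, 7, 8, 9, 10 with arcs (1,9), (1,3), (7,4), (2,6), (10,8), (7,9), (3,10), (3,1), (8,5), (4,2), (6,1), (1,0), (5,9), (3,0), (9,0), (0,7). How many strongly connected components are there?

{0, 1, 2, 3, 4, 5, 6, 7, 8, 9, 10} are all mutually reachable — one SCC of size 11.
That gives 1 strongly connected component.

1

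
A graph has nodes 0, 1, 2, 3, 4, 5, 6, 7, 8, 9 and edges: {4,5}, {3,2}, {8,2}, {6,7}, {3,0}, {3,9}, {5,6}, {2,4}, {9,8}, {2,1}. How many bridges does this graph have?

The edges on the cycle 3-9-8-2-3 are not bridges since each lies on that cycle.
But removing 2 - 1 disconnects 2 from 1; removing 6 - 7 disconnects 6 from 7; removing 4 - 5 disconnects 4 from 5; removing 2 - 4 disconnects 2 from 4 — these are bridges.
In total 6 edges are bridges.

6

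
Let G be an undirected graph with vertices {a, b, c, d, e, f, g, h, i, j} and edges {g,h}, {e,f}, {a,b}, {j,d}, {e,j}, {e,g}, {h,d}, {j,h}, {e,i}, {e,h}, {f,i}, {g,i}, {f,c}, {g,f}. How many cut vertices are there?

Removing f increases the component count from 2 to 3, so f is a cut vertex.
By contrast removing b leaves 2 components; it is not a cut vertex. No other vertex is a cut vertex either.

1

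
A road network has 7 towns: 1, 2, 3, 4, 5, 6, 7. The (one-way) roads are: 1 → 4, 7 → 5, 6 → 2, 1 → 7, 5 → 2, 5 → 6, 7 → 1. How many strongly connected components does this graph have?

{1, 7} are all mutually reachable — one SCC of size 2.
{2} is an SCC by itself.
{5} is an SCC by itself.
{4} is an SCC by itself.
{3} is an SCC by itself.
(and 1 more singleton SCC)
That gives 6 strongly connected components.

6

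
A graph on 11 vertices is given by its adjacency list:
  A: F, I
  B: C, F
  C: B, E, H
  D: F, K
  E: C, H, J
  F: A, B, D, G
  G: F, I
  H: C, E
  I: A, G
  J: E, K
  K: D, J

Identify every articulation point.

Removing F increases the component count from 1 to 2, so F is a cut vertex.
By contrast removing E leaves 1 component; it is not a cut vertex. No other vertex is a cut vertex either.

F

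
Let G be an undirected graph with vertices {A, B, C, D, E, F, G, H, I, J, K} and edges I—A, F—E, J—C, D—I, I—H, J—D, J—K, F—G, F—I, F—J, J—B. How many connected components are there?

1

Starting from A we can reach A, B, C, D, E, F, G, H, I, J, K. That is one component of size 11.
Total: 1 component.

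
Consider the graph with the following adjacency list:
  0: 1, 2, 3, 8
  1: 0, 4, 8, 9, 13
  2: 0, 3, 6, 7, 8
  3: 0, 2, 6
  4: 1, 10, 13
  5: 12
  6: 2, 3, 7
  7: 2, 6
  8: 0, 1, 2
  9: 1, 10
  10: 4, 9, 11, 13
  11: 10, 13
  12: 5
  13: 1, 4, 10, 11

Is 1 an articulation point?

Deleting 1 raises the number of components from 2 to 3, so 1 is a cut vertex.

Yes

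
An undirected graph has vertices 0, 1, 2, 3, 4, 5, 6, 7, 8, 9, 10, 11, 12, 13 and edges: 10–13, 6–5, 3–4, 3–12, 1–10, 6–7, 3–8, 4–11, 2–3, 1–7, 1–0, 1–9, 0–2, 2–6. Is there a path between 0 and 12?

Yes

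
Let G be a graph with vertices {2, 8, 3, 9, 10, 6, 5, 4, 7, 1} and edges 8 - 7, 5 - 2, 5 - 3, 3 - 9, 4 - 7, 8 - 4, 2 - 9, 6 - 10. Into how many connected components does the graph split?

1 is isolated — a component by itself.
Starting from 6 we can reach 6, 10. That is one component of size 2.
Starting from 4 we can reach 4, 7, 8. That is one component of size 3.
Starting from 2 we can reach 2, 3, 5, 9. That is one component of size 4.
Total: 4 components.

4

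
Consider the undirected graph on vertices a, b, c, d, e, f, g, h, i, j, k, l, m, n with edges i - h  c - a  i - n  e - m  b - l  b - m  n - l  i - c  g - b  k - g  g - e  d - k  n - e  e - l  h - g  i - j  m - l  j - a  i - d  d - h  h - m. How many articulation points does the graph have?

Removing i increases the component count from 2 to 3, so i is a cut vertex.
By contrast removing m leaves 2 components; it is not a cut vertex. No other vertex is a cut vertex either.

1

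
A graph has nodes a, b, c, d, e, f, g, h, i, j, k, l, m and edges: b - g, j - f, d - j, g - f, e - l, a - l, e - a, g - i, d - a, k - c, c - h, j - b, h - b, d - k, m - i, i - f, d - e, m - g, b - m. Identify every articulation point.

Removing d increases the component count from 1 to 2, so d is a cut vertex.
By contrast removing j leaves 1 component; it is not a cut vertex. No other vertex is a cut vertex either.

d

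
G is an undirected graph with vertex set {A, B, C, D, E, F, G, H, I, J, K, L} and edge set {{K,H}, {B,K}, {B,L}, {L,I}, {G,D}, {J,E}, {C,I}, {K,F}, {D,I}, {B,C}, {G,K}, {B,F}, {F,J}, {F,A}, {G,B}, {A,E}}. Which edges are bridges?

H-K

The edges on the cycle B-K-F-B are not bridges since each lies on that cycle.
But removing K-H disconnects K from H — this is a bridge.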